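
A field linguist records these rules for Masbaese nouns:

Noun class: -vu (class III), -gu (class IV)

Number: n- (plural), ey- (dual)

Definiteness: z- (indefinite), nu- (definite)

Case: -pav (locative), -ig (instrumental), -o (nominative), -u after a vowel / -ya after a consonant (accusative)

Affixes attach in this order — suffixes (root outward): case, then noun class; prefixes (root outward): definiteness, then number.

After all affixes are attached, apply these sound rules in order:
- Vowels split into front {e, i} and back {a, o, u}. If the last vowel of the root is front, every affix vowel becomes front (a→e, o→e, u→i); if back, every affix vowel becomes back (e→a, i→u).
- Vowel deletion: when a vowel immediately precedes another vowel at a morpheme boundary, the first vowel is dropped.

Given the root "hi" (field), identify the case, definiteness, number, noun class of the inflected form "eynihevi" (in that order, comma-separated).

nominative, definite, dual, class III

Segment: ey-nu-hi-o-vu.
case: -o → nominative.
definiteness: nu- → definite.
number: ey- → dual.
noun class: -vu → class III.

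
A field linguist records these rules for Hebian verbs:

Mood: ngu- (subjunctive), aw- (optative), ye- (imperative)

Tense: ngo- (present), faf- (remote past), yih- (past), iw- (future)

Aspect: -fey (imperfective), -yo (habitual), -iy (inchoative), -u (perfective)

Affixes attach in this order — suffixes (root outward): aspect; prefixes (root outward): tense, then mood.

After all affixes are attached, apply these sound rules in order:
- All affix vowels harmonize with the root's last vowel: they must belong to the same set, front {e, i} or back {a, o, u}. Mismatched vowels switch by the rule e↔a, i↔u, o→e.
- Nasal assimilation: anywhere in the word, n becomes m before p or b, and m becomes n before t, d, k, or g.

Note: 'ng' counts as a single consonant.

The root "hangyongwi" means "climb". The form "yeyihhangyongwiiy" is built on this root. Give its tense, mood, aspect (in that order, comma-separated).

past, imperative, inchoative

Segment: ye-yih-hangyongwi-iy.
tense: yih- → past.
mood: ye- → imperative.
aspect: -iy → inchoative.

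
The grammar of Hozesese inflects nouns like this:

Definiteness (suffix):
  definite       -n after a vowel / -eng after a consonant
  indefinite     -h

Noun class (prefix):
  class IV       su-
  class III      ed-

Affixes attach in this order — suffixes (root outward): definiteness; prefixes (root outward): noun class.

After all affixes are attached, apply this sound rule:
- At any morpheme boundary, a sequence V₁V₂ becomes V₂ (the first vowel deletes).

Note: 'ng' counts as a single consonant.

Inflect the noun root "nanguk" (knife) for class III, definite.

Attach noun class class III ed- → ednanguk.
Attach definiteness definite -eng (after consonant 'k') → ednangukeng.
Vowel deletion: no change.

ednangukeng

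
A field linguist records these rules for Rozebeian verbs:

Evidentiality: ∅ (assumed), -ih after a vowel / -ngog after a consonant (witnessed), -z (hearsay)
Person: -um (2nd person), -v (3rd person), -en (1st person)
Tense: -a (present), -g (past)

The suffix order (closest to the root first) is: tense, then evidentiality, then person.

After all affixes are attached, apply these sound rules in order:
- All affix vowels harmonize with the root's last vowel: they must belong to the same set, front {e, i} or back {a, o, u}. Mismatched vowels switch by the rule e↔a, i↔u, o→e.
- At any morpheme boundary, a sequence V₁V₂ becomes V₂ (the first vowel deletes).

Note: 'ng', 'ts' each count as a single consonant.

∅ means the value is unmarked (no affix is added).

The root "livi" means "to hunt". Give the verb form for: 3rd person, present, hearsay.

livezv

Attach tense present -a → livia.
Attach evidentiality hearsay -z → liviaz.
Attach person 3rd person -v → liviazv.
Apply vowel harmony: liviazv → liviezv.
Apply vowel deletion: liviezv → livezv.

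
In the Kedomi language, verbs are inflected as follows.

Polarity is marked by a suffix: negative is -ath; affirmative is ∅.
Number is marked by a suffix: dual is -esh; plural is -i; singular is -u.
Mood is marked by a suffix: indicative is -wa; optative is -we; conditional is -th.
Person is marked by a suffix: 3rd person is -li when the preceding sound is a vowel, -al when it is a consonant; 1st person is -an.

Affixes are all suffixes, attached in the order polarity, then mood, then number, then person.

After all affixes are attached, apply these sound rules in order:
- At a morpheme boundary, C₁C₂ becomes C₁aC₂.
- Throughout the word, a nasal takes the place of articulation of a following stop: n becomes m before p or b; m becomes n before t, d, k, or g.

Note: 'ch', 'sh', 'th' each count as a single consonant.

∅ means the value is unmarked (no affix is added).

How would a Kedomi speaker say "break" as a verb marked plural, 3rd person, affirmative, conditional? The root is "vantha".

vanthathili

polarity = affirmative: zero marking, form stays vantha.
Attach mood conditional -th → vanthath.
Attach number plural -i → vanthathi.
Attach person 3rd person -li (after vowel 'i') → vanthathili.
Epenthesis: no change.
Nasal assimilation: no change.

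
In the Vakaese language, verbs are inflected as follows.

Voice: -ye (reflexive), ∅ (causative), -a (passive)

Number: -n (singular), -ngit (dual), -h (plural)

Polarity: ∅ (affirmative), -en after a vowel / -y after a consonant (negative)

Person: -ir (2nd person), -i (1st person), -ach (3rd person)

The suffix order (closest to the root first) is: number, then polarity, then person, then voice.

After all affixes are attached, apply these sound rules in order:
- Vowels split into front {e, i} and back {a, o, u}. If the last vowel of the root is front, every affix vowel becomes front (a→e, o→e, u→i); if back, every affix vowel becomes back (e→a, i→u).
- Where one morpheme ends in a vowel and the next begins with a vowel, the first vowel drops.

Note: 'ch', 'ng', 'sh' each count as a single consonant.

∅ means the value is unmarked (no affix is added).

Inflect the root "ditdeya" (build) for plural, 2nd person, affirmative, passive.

Attach number plural -h → ditdeyah.
polarity = affirmative: zero marking, form stays ditdeyah.
Attach person 2nd person -ir → ditdeyahir.
Attach voice passive -a → ditdeyahira.
Apply vowel harmony: ditdeyahira → ditdeyahura.
Vowel deletion: no change.

ditdeyahura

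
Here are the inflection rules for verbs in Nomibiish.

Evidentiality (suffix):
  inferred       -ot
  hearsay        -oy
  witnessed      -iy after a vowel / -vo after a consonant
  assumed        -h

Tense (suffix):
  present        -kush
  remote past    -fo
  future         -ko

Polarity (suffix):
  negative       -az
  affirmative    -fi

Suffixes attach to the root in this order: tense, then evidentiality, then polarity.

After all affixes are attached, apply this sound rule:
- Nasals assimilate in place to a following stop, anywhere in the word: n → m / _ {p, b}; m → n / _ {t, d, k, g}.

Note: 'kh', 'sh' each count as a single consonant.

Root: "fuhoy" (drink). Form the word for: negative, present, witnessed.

fuhoykushvoaz

Attach tense present -kush → fuhoykush.
Attach evidentiality witnessed -vo (after consonant 'sh') → fuhoykushvo.
Attach polarity negative -az → fuhoykushvoaz.
Nasal assimilation: no change.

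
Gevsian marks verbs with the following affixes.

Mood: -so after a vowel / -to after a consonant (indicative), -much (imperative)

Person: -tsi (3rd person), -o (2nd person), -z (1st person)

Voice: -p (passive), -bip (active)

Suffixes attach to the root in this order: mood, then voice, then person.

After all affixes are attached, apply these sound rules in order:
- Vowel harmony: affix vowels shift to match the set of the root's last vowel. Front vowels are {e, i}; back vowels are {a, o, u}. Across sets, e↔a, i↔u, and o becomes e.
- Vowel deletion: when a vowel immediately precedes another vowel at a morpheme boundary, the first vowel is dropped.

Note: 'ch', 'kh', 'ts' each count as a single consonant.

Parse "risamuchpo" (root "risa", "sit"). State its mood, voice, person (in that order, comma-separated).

Segment: risa-much-p-o.
mood: -much → imperative.
voice: -p → passive.
person: -o → 2nd person.

imperative, passive, 2nd person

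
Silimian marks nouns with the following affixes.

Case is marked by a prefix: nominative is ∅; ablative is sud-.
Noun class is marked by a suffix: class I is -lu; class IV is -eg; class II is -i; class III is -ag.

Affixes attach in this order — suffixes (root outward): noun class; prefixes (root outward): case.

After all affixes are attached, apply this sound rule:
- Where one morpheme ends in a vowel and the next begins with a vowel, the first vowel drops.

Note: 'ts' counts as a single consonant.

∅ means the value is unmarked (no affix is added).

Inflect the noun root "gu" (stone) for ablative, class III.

sudgag

Attach case ablative sud- → sudgu.
Attach noun class class III -ag → sudguag.
Apply vowel deletion: sudguag → sudgag.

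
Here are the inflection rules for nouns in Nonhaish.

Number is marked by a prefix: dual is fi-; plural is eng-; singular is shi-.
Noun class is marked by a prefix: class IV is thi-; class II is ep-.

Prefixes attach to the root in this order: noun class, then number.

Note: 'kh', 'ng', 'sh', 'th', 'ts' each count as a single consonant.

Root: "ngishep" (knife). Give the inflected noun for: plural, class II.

Attach noun class class II ep- → epngishep.
Attach number plural eng- → engepngishep.

engepngishep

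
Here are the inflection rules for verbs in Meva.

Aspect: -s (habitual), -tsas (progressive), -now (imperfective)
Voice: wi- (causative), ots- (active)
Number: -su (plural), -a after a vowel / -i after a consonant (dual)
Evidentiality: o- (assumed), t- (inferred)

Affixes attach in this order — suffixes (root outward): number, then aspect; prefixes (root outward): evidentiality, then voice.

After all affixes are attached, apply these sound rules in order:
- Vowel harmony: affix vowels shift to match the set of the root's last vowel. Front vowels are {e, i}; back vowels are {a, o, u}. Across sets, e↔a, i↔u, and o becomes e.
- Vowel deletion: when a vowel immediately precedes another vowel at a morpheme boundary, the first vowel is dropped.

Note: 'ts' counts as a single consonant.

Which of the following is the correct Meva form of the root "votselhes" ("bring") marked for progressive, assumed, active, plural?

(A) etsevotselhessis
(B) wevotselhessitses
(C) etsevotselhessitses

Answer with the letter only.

C

Attach number plural -su → votselhessu.
Attach evidentiality assumed o- → ovotselhessu.
Attach aspect progressive -tsas → ovotselhessutsas.
Attach voice active ots- → otsovotselhessutsas.
Apply vowel harmony: otsovotselhessutsas → etsevotselhessitses.
Vowel deletion: no change.
So the correct form is etsevotselhessitses, option (C).
(B) wevotselhessitses is wrong: it uses causative instead of active for voice.
(A) etsevotselhessis is wrong: it uses habitual instead of progressive for aspect.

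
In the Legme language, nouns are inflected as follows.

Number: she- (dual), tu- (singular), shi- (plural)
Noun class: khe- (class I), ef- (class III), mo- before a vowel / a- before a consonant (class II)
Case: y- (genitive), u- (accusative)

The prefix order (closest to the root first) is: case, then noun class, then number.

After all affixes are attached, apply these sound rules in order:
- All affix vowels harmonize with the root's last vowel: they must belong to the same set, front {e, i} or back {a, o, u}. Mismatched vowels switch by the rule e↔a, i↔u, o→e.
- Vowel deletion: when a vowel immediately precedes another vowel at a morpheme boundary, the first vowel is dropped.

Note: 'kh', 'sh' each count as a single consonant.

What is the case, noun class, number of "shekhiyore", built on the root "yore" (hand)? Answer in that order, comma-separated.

accusative, class I, dual

Segment: she-khe-u-yore.
case: u- → accusative.
noun class: khe- → class I.
number: she- → dual.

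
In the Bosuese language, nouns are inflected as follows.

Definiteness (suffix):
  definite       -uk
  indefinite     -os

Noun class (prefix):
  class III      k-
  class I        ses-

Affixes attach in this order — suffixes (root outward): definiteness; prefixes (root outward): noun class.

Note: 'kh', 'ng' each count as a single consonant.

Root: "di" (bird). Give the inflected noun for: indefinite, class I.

Attach definiteness indefinite -os → dios.
Attach noun class class I ses- → sesdios.

sesdios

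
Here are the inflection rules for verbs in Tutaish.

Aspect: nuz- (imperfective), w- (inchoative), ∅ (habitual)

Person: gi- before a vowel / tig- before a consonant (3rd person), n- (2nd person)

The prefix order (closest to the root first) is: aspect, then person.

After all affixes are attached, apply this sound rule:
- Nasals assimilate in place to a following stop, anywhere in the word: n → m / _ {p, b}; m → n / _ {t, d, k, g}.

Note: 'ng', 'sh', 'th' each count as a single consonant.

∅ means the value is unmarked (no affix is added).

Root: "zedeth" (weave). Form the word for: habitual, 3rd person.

tigzedeth

aspect = habitual: zero marking, form stays zedeth.
Attach person 3rd person tig- (before consonant 'z') → tigzedeth.
Nasal assimilation: no change.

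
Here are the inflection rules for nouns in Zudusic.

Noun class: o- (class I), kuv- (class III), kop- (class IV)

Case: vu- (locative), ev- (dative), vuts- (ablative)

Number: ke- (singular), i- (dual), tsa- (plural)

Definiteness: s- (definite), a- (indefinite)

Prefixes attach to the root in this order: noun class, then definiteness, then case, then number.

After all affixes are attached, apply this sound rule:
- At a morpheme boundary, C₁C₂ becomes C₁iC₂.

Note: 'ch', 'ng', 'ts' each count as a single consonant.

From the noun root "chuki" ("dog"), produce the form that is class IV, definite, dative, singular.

keevisikopichuki

Attach noun class class IV kop- → kopchuki.
Attach definiteness definite s- → skopchuki.
Attach case dative ev- → evskopchuki.
Attach number singular ke- → keevskopchuki.
Apply epenthesis: keevskopchuki → keevisikopichuki.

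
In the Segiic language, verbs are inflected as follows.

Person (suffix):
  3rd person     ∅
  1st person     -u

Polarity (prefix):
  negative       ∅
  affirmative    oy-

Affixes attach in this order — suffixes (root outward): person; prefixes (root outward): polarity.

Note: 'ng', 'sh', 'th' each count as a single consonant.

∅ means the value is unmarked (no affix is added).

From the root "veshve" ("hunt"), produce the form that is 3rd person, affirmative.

oyveshve

Attach polarity affirmative oy- → oyveshve.
person = 3rd person: zero marking, form stays oyveshve.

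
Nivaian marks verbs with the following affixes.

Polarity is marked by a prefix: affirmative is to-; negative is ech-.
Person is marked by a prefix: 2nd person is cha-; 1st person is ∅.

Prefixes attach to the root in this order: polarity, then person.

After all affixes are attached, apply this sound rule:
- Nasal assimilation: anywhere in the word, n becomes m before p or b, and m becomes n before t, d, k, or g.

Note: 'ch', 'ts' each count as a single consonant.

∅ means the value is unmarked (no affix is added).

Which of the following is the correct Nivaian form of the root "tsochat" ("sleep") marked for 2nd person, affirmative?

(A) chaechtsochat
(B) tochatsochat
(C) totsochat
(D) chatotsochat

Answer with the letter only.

D

Attach polarity affirmative to- → totsochat.
Attach person 2nd person cha- → chatotsochat.
Nasal assimilation: no change.
So the correct form is chatotsochat, option (D).
(B) tochatsochat is wrong: it has the affixes in the wrong order.
(A) chaechtsochat is wrong: it uses negative instead of affirmative for polarity.
(C) totsochat is wrong: it uses 1st person instead of 2nd person for person.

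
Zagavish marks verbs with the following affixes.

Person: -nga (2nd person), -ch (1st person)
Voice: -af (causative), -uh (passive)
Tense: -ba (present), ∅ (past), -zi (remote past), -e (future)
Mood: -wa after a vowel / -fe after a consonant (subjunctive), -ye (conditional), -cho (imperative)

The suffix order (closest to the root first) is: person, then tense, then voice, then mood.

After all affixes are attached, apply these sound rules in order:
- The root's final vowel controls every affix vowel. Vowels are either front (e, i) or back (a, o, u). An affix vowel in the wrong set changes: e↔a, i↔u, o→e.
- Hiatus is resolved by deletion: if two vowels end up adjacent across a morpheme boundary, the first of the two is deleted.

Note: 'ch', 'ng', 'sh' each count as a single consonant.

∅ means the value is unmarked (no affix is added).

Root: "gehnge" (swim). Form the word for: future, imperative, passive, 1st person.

gehngechihche

Attach person 1st person -ch → gehngech.
Attach tense future -e → gehngeche.
Attach voice passive -uh → gehngecheuh.
Attach mood imperative -cho → gehngecheuhcho.
Apply vowel harmony: gehngecheuhcho → gehngecheihche.
Apply vowel deletion: gehngecheihche → gehngechihche.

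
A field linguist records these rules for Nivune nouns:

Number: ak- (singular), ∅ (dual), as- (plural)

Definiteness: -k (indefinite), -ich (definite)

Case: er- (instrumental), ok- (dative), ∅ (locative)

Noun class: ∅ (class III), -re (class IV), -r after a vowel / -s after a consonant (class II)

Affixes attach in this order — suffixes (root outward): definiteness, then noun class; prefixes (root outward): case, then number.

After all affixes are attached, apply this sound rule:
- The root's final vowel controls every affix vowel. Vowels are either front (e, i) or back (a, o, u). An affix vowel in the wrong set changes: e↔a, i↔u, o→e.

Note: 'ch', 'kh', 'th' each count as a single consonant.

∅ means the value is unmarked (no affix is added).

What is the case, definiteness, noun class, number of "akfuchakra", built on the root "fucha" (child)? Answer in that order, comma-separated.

Segment: ak-fucha-k-re.
case: ∅ → locative.
definiteness: -k → indefinite.
noun class: -re → class IV.
number: ak- → singular.

locative, indefinite, class IV, singular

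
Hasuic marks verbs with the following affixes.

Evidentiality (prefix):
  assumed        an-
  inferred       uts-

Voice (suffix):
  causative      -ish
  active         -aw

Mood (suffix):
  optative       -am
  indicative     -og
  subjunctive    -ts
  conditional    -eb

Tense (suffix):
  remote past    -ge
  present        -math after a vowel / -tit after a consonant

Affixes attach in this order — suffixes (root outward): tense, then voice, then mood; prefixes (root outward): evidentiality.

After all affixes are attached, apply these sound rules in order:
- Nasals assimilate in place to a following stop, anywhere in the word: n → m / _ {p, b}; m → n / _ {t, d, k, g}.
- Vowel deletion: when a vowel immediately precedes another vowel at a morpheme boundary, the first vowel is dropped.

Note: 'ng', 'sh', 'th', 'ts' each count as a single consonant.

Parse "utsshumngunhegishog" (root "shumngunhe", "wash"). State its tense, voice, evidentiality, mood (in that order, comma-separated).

remote past, causative, inferred, indicative

Segment: uts-shumngunhe-ge-ish-og.
tense: -ge → remote past.
voice: -ish → causative.
evidentiality: uts- → inferred.
mood: -og → indicative.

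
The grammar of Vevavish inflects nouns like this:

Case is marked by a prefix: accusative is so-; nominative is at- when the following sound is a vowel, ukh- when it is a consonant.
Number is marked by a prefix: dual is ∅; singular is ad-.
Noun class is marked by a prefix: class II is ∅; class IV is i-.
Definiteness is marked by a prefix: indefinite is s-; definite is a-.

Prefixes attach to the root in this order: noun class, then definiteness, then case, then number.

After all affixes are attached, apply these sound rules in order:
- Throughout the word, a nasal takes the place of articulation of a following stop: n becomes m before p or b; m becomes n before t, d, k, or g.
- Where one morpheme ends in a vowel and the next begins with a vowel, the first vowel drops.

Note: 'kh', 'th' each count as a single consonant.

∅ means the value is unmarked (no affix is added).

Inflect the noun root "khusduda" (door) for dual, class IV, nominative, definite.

Attach noun class class IV i- → ikhusduda.
Attach definiteness definite a- → aikhusduda.
Attach case nominative at- (before vowel 'a') → ataikhusduda.
number = dual: zero marking, form stays ataikhusduda.
Nasal assimilation: no change.
Apply vowel deletion: ataikhusduda → atikhusduda.

atikhusduda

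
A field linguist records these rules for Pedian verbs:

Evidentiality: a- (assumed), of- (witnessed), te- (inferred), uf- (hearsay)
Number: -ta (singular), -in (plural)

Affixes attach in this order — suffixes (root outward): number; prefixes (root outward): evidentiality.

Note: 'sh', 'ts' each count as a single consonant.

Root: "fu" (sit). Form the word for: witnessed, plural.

offuin

Attach evidentiality witnessed of- → offu.
Attach number plural -in → offuin.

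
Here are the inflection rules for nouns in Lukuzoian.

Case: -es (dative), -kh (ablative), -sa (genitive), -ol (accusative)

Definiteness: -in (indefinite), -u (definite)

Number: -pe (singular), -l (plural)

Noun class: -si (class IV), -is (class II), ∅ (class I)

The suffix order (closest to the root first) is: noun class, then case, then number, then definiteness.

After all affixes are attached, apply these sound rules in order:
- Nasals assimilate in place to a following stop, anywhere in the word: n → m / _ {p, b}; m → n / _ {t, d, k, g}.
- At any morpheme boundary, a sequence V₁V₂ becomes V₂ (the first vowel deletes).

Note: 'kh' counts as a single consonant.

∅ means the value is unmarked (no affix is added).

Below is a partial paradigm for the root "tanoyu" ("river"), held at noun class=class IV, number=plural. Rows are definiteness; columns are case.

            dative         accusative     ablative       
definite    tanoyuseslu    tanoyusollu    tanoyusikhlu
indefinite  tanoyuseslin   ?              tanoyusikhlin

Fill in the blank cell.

tanoyusollin

Attach noun class class IV -si → tanoyusi.
Attach case accusative -ol → tanoyusiol.
Attach number plural -l → tanoyusioll.
Attach definiteness indefinite -in → tanoyusiollin.
Nasal assimilation: no change.
Apply vowel deletion: tanoyusiollin → tanoyusollin.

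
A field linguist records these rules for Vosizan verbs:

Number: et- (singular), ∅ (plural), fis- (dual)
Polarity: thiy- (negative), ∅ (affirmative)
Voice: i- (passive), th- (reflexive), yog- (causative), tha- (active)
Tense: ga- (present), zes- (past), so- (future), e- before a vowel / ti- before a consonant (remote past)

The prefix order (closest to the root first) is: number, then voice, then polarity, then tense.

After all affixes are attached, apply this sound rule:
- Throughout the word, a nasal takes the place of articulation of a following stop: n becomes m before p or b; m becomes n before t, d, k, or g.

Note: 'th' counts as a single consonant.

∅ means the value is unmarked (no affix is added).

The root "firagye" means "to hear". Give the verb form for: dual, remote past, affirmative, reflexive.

tithfisfiragye

Attach number dual fis- → fisfiragye.
Attach voice reflexive th- → thfisfiragye.
polarity = affirmative: zero marking, form stays thfisfiragye.
Attach tense remote past ti- (before consonant 'th') → tithfisfiragye.
Nasal assimilation: no change.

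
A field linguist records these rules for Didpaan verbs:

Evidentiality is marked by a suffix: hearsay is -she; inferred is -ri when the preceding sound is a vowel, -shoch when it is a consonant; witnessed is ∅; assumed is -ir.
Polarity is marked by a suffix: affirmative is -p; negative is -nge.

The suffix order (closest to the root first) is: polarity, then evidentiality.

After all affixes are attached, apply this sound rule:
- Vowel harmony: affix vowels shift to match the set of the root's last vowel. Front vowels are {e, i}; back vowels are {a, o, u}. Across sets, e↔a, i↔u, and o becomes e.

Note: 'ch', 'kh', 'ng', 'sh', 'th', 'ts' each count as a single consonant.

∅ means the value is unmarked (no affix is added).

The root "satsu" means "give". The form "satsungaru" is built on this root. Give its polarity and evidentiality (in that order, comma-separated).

negative, inferred

Segment: satsu-nge-ri.
polarity: -nge → negative.
evidentiality: -ri/shoch → inferred.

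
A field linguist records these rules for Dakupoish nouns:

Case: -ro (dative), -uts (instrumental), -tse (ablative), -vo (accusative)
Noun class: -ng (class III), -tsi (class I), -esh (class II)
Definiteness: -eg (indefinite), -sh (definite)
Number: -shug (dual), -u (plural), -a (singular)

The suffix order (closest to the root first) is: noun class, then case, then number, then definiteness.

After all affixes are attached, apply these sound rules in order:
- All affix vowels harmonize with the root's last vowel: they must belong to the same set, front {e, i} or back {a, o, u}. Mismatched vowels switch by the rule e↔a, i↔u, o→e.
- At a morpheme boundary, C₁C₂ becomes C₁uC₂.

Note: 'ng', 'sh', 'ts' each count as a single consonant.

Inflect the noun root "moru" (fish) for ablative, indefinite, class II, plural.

Attach noun class class II -esh → moruesh.
Attach case ablative -tse → morueshtse.
Attach number plural -u → morueshtseu.
Attach definiteness indefinite -eg → morueshtseueg.
Apply vowel harmony: morueshtseueg → moruashtsauag.
Apply epenthesis: moruashtsauag → moruashutsauag.

moruashutsauag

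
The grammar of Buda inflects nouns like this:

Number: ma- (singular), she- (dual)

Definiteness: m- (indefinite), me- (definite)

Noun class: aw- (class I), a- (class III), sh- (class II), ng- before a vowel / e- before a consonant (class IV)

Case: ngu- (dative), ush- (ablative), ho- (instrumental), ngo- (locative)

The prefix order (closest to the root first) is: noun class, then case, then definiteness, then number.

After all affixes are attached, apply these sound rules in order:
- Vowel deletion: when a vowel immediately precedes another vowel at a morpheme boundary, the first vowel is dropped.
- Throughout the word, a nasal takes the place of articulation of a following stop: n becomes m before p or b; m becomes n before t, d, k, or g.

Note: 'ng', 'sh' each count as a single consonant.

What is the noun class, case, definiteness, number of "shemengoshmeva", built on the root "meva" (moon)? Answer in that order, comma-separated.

Segment: she-me-ngo-sh-meva.
noun class: sh- → class II.
case: ngo- → locative.
definiteness: me- → definite.
number: she- → dual.

class II, locative, definite, dual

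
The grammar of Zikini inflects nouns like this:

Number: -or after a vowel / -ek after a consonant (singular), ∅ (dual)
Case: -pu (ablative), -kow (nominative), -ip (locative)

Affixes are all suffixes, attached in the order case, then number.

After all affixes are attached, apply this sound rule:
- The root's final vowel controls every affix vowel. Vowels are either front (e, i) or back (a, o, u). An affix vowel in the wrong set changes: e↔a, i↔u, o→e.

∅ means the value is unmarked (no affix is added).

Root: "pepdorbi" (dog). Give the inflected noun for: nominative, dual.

Attach case nominative -kow → pepdorbikow.
number = dual: zero marking, form stays pepdorbikow.
Apply vowel harmony: pepdorbikow → pepdorbikew.

pepdorbikew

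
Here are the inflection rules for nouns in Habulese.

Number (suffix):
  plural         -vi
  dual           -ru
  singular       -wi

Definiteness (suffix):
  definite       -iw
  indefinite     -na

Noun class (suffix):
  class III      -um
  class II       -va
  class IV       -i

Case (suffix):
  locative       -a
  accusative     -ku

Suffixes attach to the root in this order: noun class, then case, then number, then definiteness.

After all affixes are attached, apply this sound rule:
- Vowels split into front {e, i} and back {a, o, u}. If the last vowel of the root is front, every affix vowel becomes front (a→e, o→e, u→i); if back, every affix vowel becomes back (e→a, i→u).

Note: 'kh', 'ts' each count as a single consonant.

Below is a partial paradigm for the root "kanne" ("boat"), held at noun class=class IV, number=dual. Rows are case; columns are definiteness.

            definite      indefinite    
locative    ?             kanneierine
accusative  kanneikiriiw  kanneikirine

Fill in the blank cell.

Attach noun class class IV -i → kannei.
Attach case locative -a → kanneia.
Attach number dual -ru → kanneiaru.
Attach definiteness definite -iw → kanneiaruiw.
Apply vowel harmony: kanneiaruiw → kanneieriiw.

kanneieriiw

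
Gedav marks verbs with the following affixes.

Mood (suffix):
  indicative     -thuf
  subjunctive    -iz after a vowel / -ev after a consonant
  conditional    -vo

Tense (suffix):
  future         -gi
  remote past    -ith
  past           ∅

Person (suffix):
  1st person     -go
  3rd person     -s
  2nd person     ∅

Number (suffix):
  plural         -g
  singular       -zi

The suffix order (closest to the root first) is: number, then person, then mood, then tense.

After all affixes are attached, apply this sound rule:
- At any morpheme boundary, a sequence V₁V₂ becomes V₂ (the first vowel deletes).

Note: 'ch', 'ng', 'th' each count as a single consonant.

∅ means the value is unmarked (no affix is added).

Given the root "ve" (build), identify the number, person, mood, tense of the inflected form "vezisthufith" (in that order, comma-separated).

Segment: ve-zi-s-thuf-ith.
number: -zi → singular.
person: -s → 3rd person.
mood: -thuf → indicative.
tense: -ith → remote past.

singular, 3rd person, indicative, remote past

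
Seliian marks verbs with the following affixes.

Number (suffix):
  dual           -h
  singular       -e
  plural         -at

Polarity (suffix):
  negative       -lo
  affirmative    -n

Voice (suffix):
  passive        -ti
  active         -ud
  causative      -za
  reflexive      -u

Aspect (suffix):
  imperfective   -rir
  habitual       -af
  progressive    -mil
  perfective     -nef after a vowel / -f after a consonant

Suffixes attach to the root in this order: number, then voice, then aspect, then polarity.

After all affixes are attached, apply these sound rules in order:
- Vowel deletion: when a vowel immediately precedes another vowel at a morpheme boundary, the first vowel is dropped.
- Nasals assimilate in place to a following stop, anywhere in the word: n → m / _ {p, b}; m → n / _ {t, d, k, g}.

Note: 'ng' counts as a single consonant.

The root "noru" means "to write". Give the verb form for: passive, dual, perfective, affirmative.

noruhtinefn

Attach number dual -h → noruh.
Attach voice passive -ti → noruhti.
Attach aspect perfective -nef (after vowel 'i') → noruhtinef.
Attach polarity affirmative -n → noruhtinefn.
Vowel deletion: no change.
Nasal assimilation: no change.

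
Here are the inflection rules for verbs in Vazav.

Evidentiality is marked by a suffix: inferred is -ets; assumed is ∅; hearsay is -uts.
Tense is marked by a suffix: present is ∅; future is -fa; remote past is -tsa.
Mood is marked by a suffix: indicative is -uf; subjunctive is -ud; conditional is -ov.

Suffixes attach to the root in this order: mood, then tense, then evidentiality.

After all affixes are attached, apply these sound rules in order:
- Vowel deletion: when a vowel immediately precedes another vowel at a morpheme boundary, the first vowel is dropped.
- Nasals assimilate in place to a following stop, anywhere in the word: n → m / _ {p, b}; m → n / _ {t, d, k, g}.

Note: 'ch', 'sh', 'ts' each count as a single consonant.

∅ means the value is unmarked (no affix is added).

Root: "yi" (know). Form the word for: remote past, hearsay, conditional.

yovtsuts

Attach mood conditional -ov → yiov.
Attach tense remote past -tsa → yiovtsa.
Attach evidentiality hearsay -uts → yiovtsauts.
Apply vowel deletion: yiovtsauts → yovtsuts.
Nasal assimilation: no change.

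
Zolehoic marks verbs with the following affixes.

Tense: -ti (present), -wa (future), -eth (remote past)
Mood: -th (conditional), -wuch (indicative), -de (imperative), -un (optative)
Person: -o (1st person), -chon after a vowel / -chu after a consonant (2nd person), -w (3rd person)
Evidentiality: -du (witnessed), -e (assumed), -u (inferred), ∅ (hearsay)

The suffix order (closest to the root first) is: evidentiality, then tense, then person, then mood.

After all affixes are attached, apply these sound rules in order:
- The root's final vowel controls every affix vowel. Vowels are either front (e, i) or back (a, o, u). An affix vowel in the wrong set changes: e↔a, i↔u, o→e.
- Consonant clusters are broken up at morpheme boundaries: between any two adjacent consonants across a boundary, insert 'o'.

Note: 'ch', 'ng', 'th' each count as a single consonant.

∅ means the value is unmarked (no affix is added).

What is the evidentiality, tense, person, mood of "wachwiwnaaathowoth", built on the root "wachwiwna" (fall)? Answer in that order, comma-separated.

assumed, remote past, 3rd person, conditional

Segment: wachwiwna-e-eth-w-th.
evidentiality: -e → assumed.
tense: -eth → remote past.
person: -w → 3rd person.
mood: -th → conditional.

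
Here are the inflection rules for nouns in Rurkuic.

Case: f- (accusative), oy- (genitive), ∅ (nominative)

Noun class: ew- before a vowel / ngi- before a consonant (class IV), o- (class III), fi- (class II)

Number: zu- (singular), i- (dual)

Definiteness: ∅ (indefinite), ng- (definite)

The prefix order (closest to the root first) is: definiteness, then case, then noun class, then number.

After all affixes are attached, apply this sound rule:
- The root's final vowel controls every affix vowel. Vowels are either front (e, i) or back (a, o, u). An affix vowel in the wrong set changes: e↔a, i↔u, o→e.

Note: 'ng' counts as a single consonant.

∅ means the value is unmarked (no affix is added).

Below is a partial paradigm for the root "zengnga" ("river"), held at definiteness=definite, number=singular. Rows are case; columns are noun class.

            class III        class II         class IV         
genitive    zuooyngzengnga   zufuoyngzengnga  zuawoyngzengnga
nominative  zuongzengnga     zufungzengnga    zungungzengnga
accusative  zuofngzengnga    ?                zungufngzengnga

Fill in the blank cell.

zufufngzengnga

Attach definiteness definite ng- → ngzengnga.
Attach case accusative f- → fngzengnga.
Attach noun class class II fi- → fifngzengnga.
Attach number singular zu- → zufifngzengnga.
Apply vowel harmony: zufifngzengnga → zufufngzengnga.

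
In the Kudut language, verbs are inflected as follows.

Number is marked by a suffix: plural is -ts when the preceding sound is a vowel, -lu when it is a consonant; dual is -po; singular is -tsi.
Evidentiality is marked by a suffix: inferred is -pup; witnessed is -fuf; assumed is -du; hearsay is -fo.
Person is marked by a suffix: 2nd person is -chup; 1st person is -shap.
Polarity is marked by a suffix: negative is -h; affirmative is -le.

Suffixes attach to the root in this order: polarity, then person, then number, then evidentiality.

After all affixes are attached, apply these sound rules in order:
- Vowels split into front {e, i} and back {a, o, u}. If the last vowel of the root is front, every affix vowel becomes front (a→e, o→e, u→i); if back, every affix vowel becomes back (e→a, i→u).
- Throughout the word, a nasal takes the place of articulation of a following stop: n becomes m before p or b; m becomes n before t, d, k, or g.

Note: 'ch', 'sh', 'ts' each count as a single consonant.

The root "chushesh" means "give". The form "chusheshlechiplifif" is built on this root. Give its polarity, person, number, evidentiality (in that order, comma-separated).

Segment: chushesh-le-chup-lu-fuf.
polarity: -le → affirmative.
person: -chup → 2nd person.
number: -ts/lu → plural.
evidentiality: -fuf → witnessed.

affirmative, 2nd person, plural, witnessed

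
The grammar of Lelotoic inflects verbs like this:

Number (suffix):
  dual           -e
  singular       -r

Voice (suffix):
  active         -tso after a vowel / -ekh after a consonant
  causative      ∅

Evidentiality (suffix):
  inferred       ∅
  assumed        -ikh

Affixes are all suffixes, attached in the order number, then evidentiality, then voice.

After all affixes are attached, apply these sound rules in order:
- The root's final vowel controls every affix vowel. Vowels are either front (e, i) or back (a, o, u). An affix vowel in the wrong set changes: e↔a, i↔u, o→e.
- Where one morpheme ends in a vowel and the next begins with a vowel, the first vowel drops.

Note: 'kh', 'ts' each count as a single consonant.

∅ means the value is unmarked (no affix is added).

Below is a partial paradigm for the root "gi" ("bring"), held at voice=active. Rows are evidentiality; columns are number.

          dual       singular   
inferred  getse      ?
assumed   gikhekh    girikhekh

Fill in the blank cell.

Attach number singular -r → gir.
evidentiality = inferred: zero marking, form stays gir.
Attach voice active -ekh (after consonant 'r') → girekh.
Vowel harmony: no change.
Vowel deletion: no change.

girekh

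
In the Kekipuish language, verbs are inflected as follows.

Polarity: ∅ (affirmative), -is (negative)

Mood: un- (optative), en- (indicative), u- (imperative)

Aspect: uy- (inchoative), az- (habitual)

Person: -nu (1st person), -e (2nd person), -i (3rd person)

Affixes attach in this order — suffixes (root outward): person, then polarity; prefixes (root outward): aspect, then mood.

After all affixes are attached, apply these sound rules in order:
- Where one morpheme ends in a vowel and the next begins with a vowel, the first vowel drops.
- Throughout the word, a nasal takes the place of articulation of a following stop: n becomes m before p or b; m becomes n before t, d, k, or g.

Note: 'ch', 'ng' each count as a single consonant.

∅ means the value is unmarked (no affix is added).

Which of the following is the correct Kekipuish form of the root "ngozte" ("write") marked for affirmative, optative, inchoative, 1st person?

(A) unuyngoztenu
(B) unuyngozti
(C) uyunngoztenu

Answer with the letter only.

A

Attach person 1st person -nu → ngoztenu.
Attach aspect inchoative uy- → uyngoztenu.
Attach mood optative un- → unuyngoztenu.
polarity = affirmative: zero marking, form stays unuyngoztenu.
Vowel deletion: no change.
Nasal assimilation: no change.
So the correct form is unuyngoztenu, option (A).
(C) uyunngoztenu is wrong: it has the affixes in the wrong order.
(B) unuyngozti is wrong: it uses 3rd person instead of 1st person for person.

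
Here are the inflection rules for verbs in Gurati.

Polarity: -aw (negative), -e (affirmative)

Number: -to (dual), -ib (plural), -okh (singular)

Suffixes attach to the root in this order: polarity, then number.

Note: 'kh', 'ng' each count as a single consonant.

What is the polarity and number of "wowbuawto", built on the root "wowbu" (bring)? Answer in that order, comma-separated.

negative, dual

Segment: wowbu-aw-to.
polarity: -aw → negative.
number: -to → dual.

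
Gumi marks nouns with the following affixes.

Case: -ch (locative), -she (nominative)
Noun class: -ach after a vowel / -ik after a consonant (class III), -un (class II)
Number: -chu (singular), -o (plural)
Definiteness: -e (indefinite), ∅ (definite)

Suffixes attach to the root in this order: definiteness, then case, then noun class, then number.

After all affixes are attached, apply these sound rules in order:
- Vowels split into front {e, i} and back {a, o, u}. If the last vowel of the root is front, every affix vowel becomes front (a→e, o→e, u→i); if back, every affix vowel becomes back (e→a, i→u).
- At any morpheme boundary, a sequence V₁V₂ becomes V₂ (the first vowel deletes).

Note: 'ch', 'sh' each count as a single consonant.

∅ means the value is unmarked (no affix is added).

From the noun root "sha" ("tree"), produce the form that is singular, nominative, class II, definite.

shashunchu

definiteness = definite: zero marking, form stays sha.
Attach case nominative -she → shashe.
Attach noun class class II -un → shasheun.
Attach number singular -chu → shasheunchu.
Apply vowel harmony: shasheunchu → shashaunchu.
Apply vowel deletion: shashaunchu → shashunchu.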